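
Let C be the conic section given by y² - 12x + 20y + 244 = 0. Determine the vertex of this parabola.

Only y is squared. Complete the square in y: (y + 10)² = 12(x - 12).
Vertex (12, -10); 4p = 12 so p = 3. Opens right.

(12, -10)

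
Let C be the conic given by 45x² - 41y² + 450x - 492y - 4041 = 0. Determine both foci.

Collect terms: 45(x² + 10x) -41(y² + 12y) = 4041
45(x + 5)² -41(y + 6)² = 4041 + 1125 - 1476 = 3690
Dividing both sides by 3690: (x + 5)²/82 - (y + 6)²/90 = 1
Hyperbola, center (-5, -6), transverse axis horizontal; a² = 82, b² = 90.
c² = a² + b² = 82 + 90 = 172, so c = 2√43.
Foci lie on the horizontal axis through the center: (h ± c, k).

(-5 - 2√43, -6) and (-5 + 2√43, -6)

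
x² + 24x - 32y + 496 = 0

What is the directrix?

y = 3

Only x is squared. Complete the square in x: (x + 12)² = 32(y - 11).
Vertex (-12, 11); 4p = 32 so p = 8. Opens up.
Directrix is the horizontal line y = k − p = 11 − (8) = 3.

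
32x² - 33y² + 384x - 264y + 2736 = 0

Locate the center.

(-6, -4)

Collect terms: 32(x² + 12x) -33(y² + 8y) = -2736
Complete the square: 32(x + 6)² -33(y + 4)² = -2736 + 1152 - 528 = -2112
Dividing both sides by -2112: (y + 4)²/64 - (x + 6)²/66 = 1
Hyperbola with center (-6, -4).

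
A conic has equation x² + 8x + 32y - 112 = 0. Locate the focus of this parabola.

Only x is squared. Complete the square in x: (x + 4)² = -32(y - 4).
Vertex (-4, 4); 4p = -32 so p = -8. Opens down.
Focus is p units from the vertex along the axis: (h, k + p).

(-4, -4)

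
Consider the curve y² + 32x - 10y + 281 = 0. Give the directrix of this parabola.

Only y is squared. Complete the square in y: (y - 5)² = -32(x + 8).
Vertex (-8, 5); 4p = -32 so p = -8. Opens left.
Directrix is the vertical line x = h − p = -8 − (-8) = 0.

x = 0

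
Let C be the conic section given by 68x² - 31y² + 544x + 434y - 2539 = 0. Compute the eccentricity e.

e = 3√341/31

68(x² + 8x) -31(y² - 14y) = 2539
Completing the square gives 68(x + 4)² -31(y - 7)² = 2539 + 1088 - 1519 = 2108.
Divide by 2108: (x + 4)²/31 - (y - 7)²/68 = 1
Hyperbola, center (-4, 7), transverse axis horizontal; a² = 31, b² = 68.
c² = a² + b² = 99, so c = 3√11.
e = c/a = 3√11/√31 = 3√341/31.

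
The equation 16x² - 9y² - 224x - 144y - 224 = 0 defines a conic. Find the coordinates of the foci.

(7 - 5√3, -8) and (7 + 5√3, -8)

Collect terms: 16(x² - 14x) -9(y² + 16y) = 224
Complete the square: 16(x - 7)² -9(y + 8)² = 224 + 784 - 576 = 432
Divide through by 432 to get (x - 7)²/27 - (y + 8)²/48 = 1.
Hyperbola, center (7, -8), transverse axis horizontal; a² = 27, b² = 48.
c² = a² + b² = 27 + 48 = 75, so c = 5√3.
Foci lie on the horizontal axis through the center: (h ± c, k).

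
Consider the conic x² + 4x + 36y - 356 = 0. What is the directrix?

y = 19

Only x is squared. Complete the square in x: (x + 2)² = -36(y - 10).
Vertex (-2, 10); 4p = -36 so p = -9. Opens down.
Directrix is the horizontal line y = k − p = 10 − (-9) = 19.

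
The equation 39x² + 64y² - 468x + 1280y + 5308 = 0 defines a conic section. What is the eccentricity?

Rearranging, 39(x² - 12x) + 64(y² + 20y) = -5308.
Complete the square: 39(x - 6)² + 64(y + 10)² = -5308 + 1404 + 6400 = 2496
Divide by 2496: (x - 6)²/64 + (y + 10)²/39 = 1
Ellipse, center (6, -10), major axis horizontal; a² = 64, b² = 39.
c² = a² - b² = 25, so c = 5.
e = c/a = 5/8.

e = 5/8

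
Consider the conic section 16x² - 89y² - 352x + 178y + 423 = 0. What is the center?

(11, 1)

Group: 16(x² - 22x) -89(y² - 2y) = -423
Complete the square: 16(x - 11)² -89(y - 1)² = -423 + 1936 - 89 = 1424
Dividing both sides by 1424: (x - 11)²/89 - (y - 1)²/16 = 1
Hyperbola with center (11, 1).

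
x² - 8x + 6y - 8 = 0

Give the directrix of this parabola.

Only x is squared. Complete the square in x: (x - 4)² = -6(y - 4).
Vertex (4, 4); 4p = -6 so p = -3/2. Opens down.
Directrix is the horizontal line y = k − p = 4 − (-3/2) = 11/2.

y = 11/2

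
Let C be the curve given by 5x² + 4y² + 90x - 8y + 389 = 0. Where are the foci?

(-9, 0) and (-9, 2)

Group the x- and y-terms: 5(x² + 18x) + 4(y² - 2y) = -389
Complete the square in x and y: 5(x + 9)² + 4(y - 1)² = -389 + 405 + 4 = 20
Divide by 20: (x + 9)²/4 + (y - 1)²/5 = 1
Ellipse, center (-9, 1), major axis vertical; a² = 5, b² = 4.
c² = a² - b² = 5 - 4 = 1, so c = 1.
Foci lie on the vertical axis through the center: (h, k ± c).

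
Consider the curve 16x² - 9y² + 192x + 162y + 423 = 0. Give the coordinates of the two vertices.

16(x² + 12x) -9(y² - 18y) = -423
16(x + 6)² -9(y - 9)² = -423 + 576 - 729 = -576
Divide through by -576 to get (y - 9)²/64 - (x + 6)²/36 = 1.
Hyperbola, center (-6, 9), transverse axis vertical; a² = 64, b² = 36.
a = 8. Vertices at (h, k ± a).

(-6, 1) and (-6, 17)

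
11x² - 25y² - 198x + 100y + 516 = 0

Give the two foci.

(3, 2) and (15, 2)

Rearranging, 11(x² - 18x) -25(y² - 4y) = -516.
Completing the square gives 11(x - 9)² -25(y - 2)² = -516 + 891 - 100 = 275.
Divide by 275: (x - 9)²/25 - (y - 2)²/11 = 1
Hyperbola, center (9, 2), transverse axis horizontal; a² = 25, b² = 11.
c² = a² + b² = 25 + 11 = 36, so c = 6.
Foci lie on the horizontal axis through the center: (h ± c, k).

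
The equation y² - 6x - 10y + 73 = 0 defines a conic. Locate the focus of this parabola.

(19/2, 5)

Only y is squared. Complete the square in y: (y - 5)² = 6(x - 8).
Vertex (8, 5); 4p = 6 so p = 3/2. Opens right.
Focus is p units from the vertex along the axis: (h + p, k).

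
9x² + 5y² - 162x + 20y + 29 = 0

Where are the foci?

Rearranging, 9(x² - 18x) + 5(y² + 4y) = -29.
9(x - 9)² + 5(y + 2)² = -29 + 729 + 20 = 720
Divide through by 720 to get (x - 9)²/80 + (y + 2)²/144 = 1.
Ellipse, center (9, -2), major axis vertical; a² = 144, b² = 80.
c² = a² - b² = 144 - 80 = 64, so c = 8.
Foci lie on the vertical axis through the center: (h, k ± c).

(9, -10) and (9, 6)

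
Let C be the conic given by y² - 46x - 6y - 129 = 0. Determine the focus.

(17/2, 3)

Only y is squared. Complete the square in y: (y - 3)² = 46(x + 3).
Vertex (-3, 3); 4p = 46 so p = 23/2. Opens right.
Focus is p units from the vertex along the axis: (h + p, k).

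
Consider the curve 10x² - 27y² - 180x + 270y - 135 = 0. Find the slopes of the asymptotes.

Group the x- and y-terms: 10(x² - 18x) -27(y² - 10y) = 135
Complete the square in x and y: 10(x - 9)² -27(y - 5)² = 135 + 810 - 675 = 270
Dividing both sides by 270: (x - 9)²/27 - (y - 5)²/10 = 1
Hyperbola, center (9, 5), transverse axis horizontal; a² = 27, b² = 10.
For a horizontal hyperbola the asymptotes have slope ±b/a.
Here that is ±√10/3√3 = ±√30/9.

√30/9 and -√30/9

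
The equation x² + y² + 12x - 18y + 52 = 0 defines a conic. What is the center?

(-6, 9)

Group: (x² + 12x) + (y² - 18y) = -52
Complete the square: (x + 6)² + (y - 9)² = -52 + 36 + 81 = 65
So (x + 6)² + (y - 9)² = 65.
Circle centered at (-6, 9) with r² = 65.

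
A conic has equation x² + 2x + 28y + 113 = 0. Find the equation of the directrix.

y = 3

Only x is squared. Complete the square in x: (x + 1)² = -28(y + 4).
Vertex (-1, -4); 4p = -28 so p = -7. Opens down.
Directrix is the horizontal line y = k − p = -4 − (-7) = 3.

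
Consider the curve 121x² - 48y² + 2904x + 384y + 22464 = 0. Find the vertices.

Group: 121(x² + 24x) -48(y² - 8y) = -22464
121(x + 12)² -48(y - 4)² = -22464 + 17424 - 768 = -5808
Dividing both sides by -5808: (y - 4)²/121 - (x + 12)²/48 = 1
Hyperbola, center (-12, 4), transverse axis vertical; a² = 121, b² = 48.
a = 11. Vertices at (h, k ± a).

(-12, -7) and (-12, 15)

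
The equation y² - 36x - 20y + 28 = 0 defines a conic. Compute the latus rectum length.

Only y is squared. Complete the square in y: (y - 10)² = 36(x + 2).
Vertex (-2, 10); 4p = 36 so p = 9. Opens right.
Latus rectum length = |4p| = 36.

36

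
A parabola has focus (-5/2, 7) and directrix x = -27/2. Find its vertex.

(-8, 7)

The vertex is the midpoint between the focus and the directrix along the axis of symmetry.
Axis is horizontal (directrix is vertical). Vertex x-coordinate = (-5/2 + (-27/2))/2 = -8; y-coordinate = 7.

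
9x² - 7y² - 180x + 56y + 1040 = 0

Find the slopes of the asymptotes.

3√7/7 and -3√7/7

Group: 9(x² - 20x) -7(y² - 8y) = -1040
Completing the square gives 9(x - 10)² -7(y - 4)² = -1040 + 900 - 112 = -252.
Divide by -252: (y - 4)²/36 - (x - 10)²/28 = 1
Hyperbola, center (10, 4), transverse axis vertical; a² = 36, b² = 28.
For a vertical hyperbola the asymptotes have slope ±a/b.
Here that is ±6/2√7 = ±3√7/7.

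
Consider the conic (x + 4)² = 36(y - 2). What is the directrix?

Vertex (-4, 2); 4p = 36 so p = 9. Opens up.
Directrix is the horizontal line y = k − p = 2 − (9) = -7.

y = -7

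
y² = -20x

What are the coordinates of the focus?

(-5, 0)

Vertex (0, 0); 4p = -20 so p = -5. Opens left.
Focus is p units from the vertex along the axis: (h + p, k).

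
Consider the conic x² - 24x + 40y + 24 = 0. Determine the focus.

Only x is squared. Complete the square in x: (x - 12)² = -40(y - 3).
Vertex (12, 3); 4p = -40 so p = -10. Opens down.
Focus is p units from the vertex along the axis: (h, k + p).

(12, -7)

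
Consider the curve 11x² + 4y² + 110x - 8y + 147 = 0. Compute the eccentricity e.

e = √77/11

11(x² + 10x) + 4(y² - 2y) = -147
Complete the square: 11(x + 5)² + 4(y - 1)² = -147 + 275 + 4 = 132
Divide through by 132 to get (x + 5)²/12 + (y - 1)²/33 = 1.
Ellipse, center (-5, 1), major axis vertical; a² = 33, b² = 12.
c² = a² - b² = 21, so c = √21.
e = c/a = √21/√33 = √77/11.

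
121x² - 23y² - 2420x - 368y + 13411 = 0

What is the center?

Collect terms: 121(x² - 20x) -23(y² + 16y) = -13411
Complete the square: 121(x - 10)² -23(y + 8)² = -13411 + 12100 - 1472 = -2783
Divide through by -2783 to get (y + 8)²/121 - (x - 10)²/23 = 1.
Hyperbola with center (10, -8).

(10, -8)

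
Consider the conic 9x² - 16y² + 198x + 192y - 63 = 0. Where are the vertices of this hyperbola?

(-19, 6) and (-3, 6)

9(x² + 22x) -16(y² - 12y) = 63
Complete the square in x and y: 9(x + 11)² -16(y - 6)² = 63 + 1089 - 576 = 576
Divide by 576: (x + 11)²/64 - (y - 6)²/36 = 1
Hyperbola, center (-11, 6), transverse axis horizontal; a² = 64, b² = 36.
a = 8. Vertices at (h ± a, k).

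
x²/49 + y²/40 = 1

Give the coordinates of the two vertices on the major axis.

Center (0, 0). The larger denominator 49 sits under the x-term, so the major axis is horizontal; a² = 49, b² = 40.
a = 7. Vertices at (h ± a, k).

(-7, 0) and (7, 0)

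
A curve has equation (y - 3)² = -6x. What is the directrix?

Vertex (0, 3); 4p = -6 so p = -3/2. Opens left.
Directrix is the vertical line x = h − p = 0 − (-3/2) = 3/2.

x = 3/2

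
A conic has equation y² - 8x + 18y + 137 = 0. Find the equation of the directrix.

Only y is squared. Complete the square in y: (y + 9)² = 8(x - 7).
Vertex (7, -9); 4p = 8 so p = 2. Opens right.
Directrix is the vertical line x = h − p = 7 − (2) = 5.

x = 5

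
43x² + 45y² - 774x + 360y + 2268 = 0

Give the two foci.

Group the x- and y-terms: 43(x² - 18x) + 45(y² + 8y) = -2268
Complete the square in x and y: 43(x - 9)² + 45(y + 4)² = -2268 + 3483 + 720 = 1935
Divide by 1935: (x - 9)²/45 + (y + 4)²/43 = 1
Ellipse, center (9, -4), major axis horizontal; a² = 45, b² = 43.
c² = a² - b² = 45 - 43 = 2, so c = √2.
Foci lie on the horizontal axis through the center: (h ± c, k).

(9 - √2, -4) and (9 + √2, -4)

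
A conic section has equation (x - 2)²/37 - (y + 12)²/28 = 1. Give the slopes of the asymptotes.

2√259/37 and -2√259/37

Center (2, -12). The positive term is the x-term, so the transverse axis is horizontal; a² = 37, b² = 28.
For a horizontal hyperbola the asymptotes have slope ±b/a.
Here that is ±2√7/√37 = ±2√259/37.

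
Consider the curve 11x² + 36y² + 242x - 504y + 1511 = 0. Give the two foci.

(-21, 7) and (-1, 7)

Rearranging, 11(x² + 22x) + 36(y² - 14y) = -1511.
Complete the square in x and y: 11(x + 11)² + 36(y - 7)² = -1511 + 1331 + 1764 = 1584
Dividing both sides by 1584: (x + 11)²/144 + (y - 7)²/44 = 1
Ellipse, center (-11, 7), major axis horizontal; a² = 144, b² = 44.
c² = a² - b² = 144 - 44 = 100, so c = 10.
Foci lie on the horizontal axis through the center: (h ± c, k).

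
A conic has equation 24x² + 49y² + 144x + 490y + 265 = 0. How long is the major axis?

Group: 24(x² + 6x) + 49(y² + 10y) = -265
Completing the square gives 24(x + 3)² + 49(y + 5)² = -265 + 216 + 1225 = 1176.
Divide by 1176: (x + 3)²/49 + (y + 5)²/24 = 1
Ellipse, center (-3, -5), major axis horizontal; a² = 49, b² = 24.
a² = 49 so a = 7; the major axis has length 2a = 14.

14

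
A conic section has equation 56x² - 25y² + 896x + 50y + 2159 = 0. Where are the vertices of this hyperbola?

Rearranging, 56(x² + 16x) -25(y² - 2y) = -2159.
56(x + 8)² -25(y - 1)² = -2159 + 3584 - 25 = 1400
Divide by 1400: (x + 8)²/25 - (y - 1)²/56 = 1
Hyperbola, center (-8, 1), transverse axis horizontal; a² = 25, b² = 56.
a = 5. Vertices at (h ± a, k).

(-13, 1) and (-3, 1)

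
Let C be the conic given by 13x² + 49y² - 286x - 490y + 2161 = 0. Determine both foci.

(5, 5) and (17, 5)

Collect terms: 13(x² - 22x) + 49(y² - 10y) = -2161
Complete the square in x and y: 13(x - 11)² + 49(y - 5)² = -2161 + 1573 + 1225 = 637
Divide by 637: (x - 11)²/49 + (y - 5)²/13 = 1
Ellipse, center (11, 5), major axis horizontal; a² = 49, b² = 13.
c² = a² - b² = 49 - 13 = 36, so c = 6.
Foci lie on the horizontal axis through the center: (h ± c, k).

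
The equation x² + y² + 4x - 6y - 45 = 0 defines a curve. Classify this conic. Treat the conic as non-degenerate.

circle

No xy term. Coefficients of x² and y² are A = 1, C = 1.
A = C (same sign) ⇒ circle.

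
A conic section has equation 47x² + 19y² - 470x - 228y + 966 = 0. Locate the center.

(5, 6)

Group the x- and y-terms: 47(x² - 10x) + 19(y² - 12y) = -966
Complete the square in x and y: 47(x - 5)² + 19(y - 6)² = -966 + 1175 + 684 = 893
Divide by 893: (x - 5)²/19 + (y - 6)²/47 = 1
Ellipse with center (5, 6).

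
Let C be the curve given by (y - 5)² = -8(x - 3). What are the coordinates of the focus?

Vertex (3, 5); 4p = -8 so p = -2. Opens left.
Focus is p units from the vertex along the axis: (h + p, k).

(1, 5)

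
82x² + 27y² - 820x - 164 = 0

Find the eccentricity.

Group the x- and y-terms: 82(x² - 10x) + 27y² = 164
82(x - 5)² + 27y² = 164 + 2050 + 0 = 2214
Divide by 2214: (x - 5)²/27 + y²/82 = 1
Ellipse, center (5, 0), major axis vertical; a² = 82, b² = 27.
c² = a² - b² = 55, so c = √55.
e = c/a = √55/√82 = √4510/82.

e = √4510/82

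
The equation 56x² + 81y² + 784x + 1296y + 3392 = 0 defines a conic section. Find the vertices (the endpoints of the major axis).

Rearranging, 56(x² + 14x) + 81(y² + 16y) = -3392.
Complete the square in x and y: 56(x + 7)² + 81(y + 8)² = -3392 + 2744 + 5184 = 4536
Dividing both sides by 4536: (x + 7)²/81 + (y + 8)²/56 = 1
Ellipse, center (-7, -8), major axis horizontal; a² = 81, b² = 56.
a = 9. Vertices at (h ± a, k).

(-16, -8) and (2, -8)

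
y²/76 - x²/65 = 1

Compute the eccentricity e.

Center (0, 0). The positive term is the y-term, so the transverse axis is vertical; a² = 76, b² = 65.
c² = a² + b² = 141, so c = √141.
e = c/a = √141/2√19 = √2679/38.

e = √2679/38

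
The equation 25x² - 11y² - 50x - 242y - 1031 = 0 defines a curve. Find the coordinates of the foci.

25(x² - 2x) -11(y² + 22y) = 1031
Completing the square gives 25(x - 1)² -11(y + 11)² = 1031 + 25 - 1331 = -275.
Dividing both sides by -275: (y + 11)²/25 - (x - 1)²/11 = 1
Hyperbola, center (1, -11), transverse axis vertical; a² = 25, b² = 11.
c² = a² + b² = 25 + 11 = 36, so c = 6.
Foci lie on the vertical axis through the center: (h, k ± c).

(1, -17) and (1, -5)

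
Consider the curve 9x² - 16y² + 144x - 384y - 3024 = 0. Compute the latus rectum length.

27/2

Collect terms: 9(x² + 16x) -16(y² + 24y) = 3024
9(x + 8)² -16(y + 12)² = 3024 + 576 - 2304 = 1296
Divide by 1296: (x + 8)²/144 - (y + 12)²/81 = 1
Hyperbola, center (-8, -12), transverse axis horizontal; a² = 144, b² = 81.
Latus rectum length = 2b²/a = 2·81/12 = 27/2.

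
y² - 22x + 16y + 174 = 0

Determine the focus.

Only y is squared. Complete the square in y: (y + 8)² = 22(x - 5).
Vertex (5, -8); 4p = 22 so p = 11/2. Opens right.
Focus is p units from the vertex along the axis: (h + p, k).

(21/2, -8)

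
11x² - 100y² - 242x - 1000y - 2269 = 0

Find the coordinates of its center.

Rearranging, 11(x² - 22x) -100(y² + 10y) = 2269.
Completing the square gives 11(x - 11)² -100(y + 5)² = 2269 + 1331 - 2500 = 1100.
Divide through by 1100 to get (x - 11)²/100 - (y + 5)²/11 = 1.
Hyperbola with center (11, -5).

(11, -5)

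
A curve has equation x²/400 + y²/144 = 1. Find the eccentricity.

e = 4/5

Center (0, 0). The larger denominator 400 sits under the x-term, so the major axis is horizontal; a² = 400, b² = 144.
c² = a² - b² = 256, so c = 16.
e = c/a = 16/20 = 4/5.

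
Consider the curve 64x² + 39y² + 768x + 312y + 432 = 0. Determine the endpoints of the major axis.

Collect terms: 64(x² + 12x) + 39(y² + 8y) = -432
Complete the square: 64(x + 6)² + 39(y + 4)² = -432 + 2304 + 624 = 2496
Dividing both sides by 2496: (x + 6)²/39 + (y + 4)²/64 = 1
Ellipse, center (-6, -4), major axis vertical; a² = 64, b² = 39.
a = 8. Vertices at (h, k ± a).

(-6, -12) and (-6, 4)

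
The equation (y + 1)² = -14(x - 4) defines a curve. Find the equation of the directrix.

Vertex (4, -1); 4p = -14 so p = -7/2. Opens left.
Directrix is the vertical line x = h − p = 4 − (-7/2) = 15/2.

x = 15/2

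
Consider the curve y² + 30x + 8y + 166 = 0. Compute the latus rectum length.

30

Only y is squared. Complete the square in y: (y + 4)² = -30(x + 5).
Vertex (-5, -4); 4p = -30 so p = -15/2. Opens left.
Latus rectum length = |4p| = 30.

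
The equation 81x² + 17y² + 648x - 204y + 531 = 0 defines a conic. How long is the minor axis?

2√17

81(x² + 8x) + 17(y² - 12y) = -531
Complete the square: 81(x + 4)² + 17(y - 6)² = -531 + 1296 + 612 = 1377
Divide through by 1377 to get (x + 4)²/17 + (y - 6)²/81 = 1.
Ellipse, center (-4, 6), major axis vertical; a² = 81, b² = 17.
b² = 17 so b = √17; the minor axis has length 2b = 2√17.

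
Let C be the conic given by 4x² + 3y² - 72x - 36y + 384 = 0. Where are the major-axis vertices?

(9, 2) and (9, 10)

Rearranging, 4(x² - 18x) + 3(y² - 12y) = -384.
Complete the square in x and y: 4(x - 9)² + 3(y - 6)² = -384 + 324 + 108 = 48
Divide by 48: (x - 9)²/12 + (y - 6)²/16 = 1
Ellipse, center (9, 6), major axis vertical; a² = 16, b² = 12.
a = 4. Vertices at (h, k ± a).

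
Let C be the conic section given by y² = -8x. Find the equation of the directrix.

x = 2

Vertex (0, 0); 4p = -8 so p = -2. Opens left.
Directrix is the vertical line x = h − p = 0 − (-2) = 2.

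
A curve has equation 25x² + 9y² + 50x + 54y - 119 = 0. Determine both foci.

Group: 25(x² + 2x) + 9(y² + 6y) = 119
Complete the square in x and y: 25(x + 1)² + 9(y + 3)² = 119 + 25 + 81 = 225
Divide through by 225 to get (x + 1)²/9 + (y + 3)²/25 = 1.
Ellipse, center (-1, -3), major axis vertical; a² = 25, b² = 9.
c² = a² - b² = 25 - 9 = 16, so c = 4.
Foci lie on the vertical axis through the center: (h, k ± c).

(-1, -7) and (-1, 1)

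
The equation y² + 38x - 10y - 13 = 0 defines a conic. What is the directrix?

Only y is squared. Complete the square in y: (y - 5)² = -38(x - 1).
Vertex (1, 5); 4p = -38 so p = -19/2. Opens left.
Directrix is the vertical line x = h − p = 1 − (-19/2) = 21/2.

x = 21/2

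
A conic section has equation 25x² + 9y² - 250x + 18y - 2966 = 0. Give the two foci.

(5, -17) and (5, 15)

Rearranging, 25(x² - 10x) + 9(y² + 2y) = 2966.
Complete the square in x and y: 25(x - 5)² + 9(y + 1)² = 2966 + 625 + 9 = 3600
Dividing both sides by 3600: (x - 5)²/144 + (y + 1)²/400 = 1
Ellipse, center (5, -1), major axis vertical; a² = 400, b² = 144.
c² = a² - b² = 400 - 144 = 256, so c = 16.
Foci lie on the vertical axis through the center: (h, k ± c).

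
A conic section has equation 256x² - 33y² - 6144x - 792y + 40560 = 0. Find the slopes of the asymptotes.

16√33/33 and -16√33/33

Collect terms: 256(x² - 24x) -33(y² + 24y) = -40560
Completing the square gives 256(x - 12)² -33(y + 12)² = -40560 + 36864 - 4752 = -8448.
Divide by -8448: (y + 12)²/256 - (x - 12)²/33 = 1
Hyperbola, center (12, -12), transverse axis vertical; a² = 256, b² = 33.
For a vertical hyperbola the asymptotes have slope ±a/b.
Here that is ±16/√33 = ±16√33/33.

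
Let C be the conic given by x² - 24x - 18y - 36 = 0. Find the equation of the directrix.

Only x is squared. Complete the square in x: (x - 12)² = 18(y + 10).
Vertex (12, -10); 4p = 18 so p = 9/2. Opens up.
Directrix is the horizontal line y = k − p = -10 − (9/2) = -29/2.

y = -29/2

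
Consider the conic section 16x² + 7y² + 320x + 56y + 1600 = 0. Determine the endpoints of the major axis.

Group: 16(x² + 20x) + 7(y² + 8y) = -1600
Complete the square: 16(x + 10)² + 7(y + 4)² = -1600 + 1600 + 112 = 112
Dividing both sides by 112: (x + 10)²/7 + (y + 4)²/16 = 1
Ellipse, center (-10, -4), major axis vertical; a² = 16, b² = 7.
a = 4. Vertices at (h, k ± a).

(-10, -8) and (-10, 0)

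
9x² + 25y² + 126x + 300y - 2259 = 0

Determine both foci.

(-23, -6) and (9, -6)

Group: 9(x² + 14x) + 25(y² + 12y) = 2259
9(x + 7)² + 25(y + 6)² = 2259 + 441 + 900 = 3600
Divide by 3600: (x + 7)²/400 + (y + 6)²/144 = 1
Ellipse, center (-7, -6), major axis horizontal; a² = 400, b² = 144.
c² = a² - b² = 400 - 144 = 256, so c = 16.
Foci lie on the horizontal axis through the center: (h ± c, k).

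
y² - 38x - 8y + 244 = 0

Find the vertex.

Only y is squared. Complete the square in y: (y - 4)² = 38(x - 6).
Vertex (6, 4); 4p = 38 so p = 19/2. Opens right.

(6, 4)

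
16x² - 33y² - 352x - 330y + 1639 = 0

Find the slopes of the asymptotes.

Group: 16(x² - 22x) -33(y² + 10y) = -1639
Complete the square: 16(x - 11)² -33(y + 5)² = -1639 + 1936 - 825 = -528
Divide by -528: (y + 5)²/16 - (x - 11)²/33 = 1
Hyperbola, center (11, -5), transverse axis vertical; a² = 16, b² = 33.
For a vertical hyperbola the asymptotes have slope ±a/b.
Here that is ±4/√33 = ±4√33/33.

4√33/33 and -4√33/33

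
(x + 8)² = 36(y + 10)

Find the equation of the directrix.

y = -19

Vertex (-8, -10); 4p = 36 so p = 9. Opens up.
Directrix is the horizontal line y = k − p = -10 − (9) = -19.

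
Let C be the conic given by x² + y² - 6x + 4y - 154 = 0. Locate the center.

(x² - 6x) + (y² + 4y) = 154
Complete the square in x and y: (x - 3)² + (y + 2)² = 154 + 9 + 4 = 167
So (x - 3)² + (y + 2)² = 167.
Circle centered at (3, -2) with r² = 167.

(3, -2)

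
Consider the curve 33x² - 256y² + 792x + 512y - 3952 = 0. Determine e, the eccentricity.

Collect terms: 33(x² + 24x) -256(y² - 2y) = 3952
Complete the square in x and y: 33(x + 12)² -256(y - 1)² = 3952 + 4752 - 256 = 8448
Divide by 8448: (x + 12)²/256 - (y - 1)²/33 = 1
Hyperbola, center (-12, 1), transverse axis horizontal; a² = 256, b² = 33.
c² = a² + b² = 289, so c = 17.
e = c/a = 17/16.

e = 17/16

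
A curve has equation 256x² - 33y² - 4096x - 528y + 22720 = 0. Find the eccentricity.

256(x² - 16x) -33(y² + 16y) = -22720
Complete the square: 256(x - 8)² -33(y + 8)² = -22720 + 16384 - 2112 = -8448
Dividing both sides by -8448: (y + 8)²/256 - (x - 8)²/33 = 1
Hyperbola, center (8, -8), transverse axis vertical; a² = 256, b² = 33.
c² = a² + b² = 289, so c = 17.
e = c/a = 17/16.

e = 17/16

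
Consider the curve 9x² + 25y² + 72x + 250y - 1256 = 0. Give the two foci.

Group the x- and y-terms: 9(x² + 8x) + 25(y² + 10y) = 1256
Complete the square in x and y: 9(x + 4)² + 25(y + 5)² = 1256 + 144 + 625 = 2025
Dividing both sides by 2025: (x + 4)²/225 + (y + 5)²/81 = 1
Ellipse, center (-4, -5), major axis horizontal; a² = 225, b² = 81.
c² = a² - b² = 225 - 81 = 144, so c = 12.
Foci lie on the horizontal axis through the center: (h ± c, k).

(-16, -5) and (8, -5)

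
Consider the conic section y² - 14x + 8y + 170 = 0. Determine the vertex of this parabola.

(11, -4)

Only y is squared. Complete the square in y: (y + 4)² = 14(x - 11).
Vertex (11, -4); 4p = 14 so p = 7/2. Opens right.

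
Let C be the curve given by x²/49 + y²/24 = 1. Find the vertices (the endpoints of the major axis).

(-7, 0) and (7, 0)

Center (0, 0). The larger denominator 49 sits under the x-term, so the major axis is horizontal; a² = 49, b² = 24.
a = 7. Vertices at (h ± a, k).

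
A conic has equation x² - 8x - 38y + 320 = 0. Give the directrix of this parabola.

y = -3/2

Only x is squared. Complete the square in x: (x - 4)² = 38(y - 8).
Vertex (4, 8); 4p = 38 so p = 19/2. Opens up.
Directrix is the horizontal line y = k − p = 8 − (19/2) = -3/2.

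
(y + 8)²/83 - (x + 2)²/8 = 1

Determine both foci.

Center (-2, -8). The positive term is the y-term, so the transverse axis is vertical; a² = 83, b² = 8.
c² = a² + b² = 83 + 8 = 91, so c = √91.
Foci lie on the vertical axis through the center: (h, k ± c).

(-2, -8 - √91) and (-2, -8 + √91)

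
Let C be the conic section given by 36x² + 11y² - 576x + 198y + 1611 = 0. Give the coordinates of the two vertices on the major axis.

(8, -21) and (8, 3)

Group the x- and y-terms: 36(x² - 16x) + 11(y² + 18y) = -1611
36(x - 8)² + 11(y + 9)² = -1611 + 2304 + 891 = 1584
Divide through by 1584 to get (x - 8)²/44 + (y + 9)²/144 = 1.
Ellipse, center (8, -9), major axis vertical; a² = 144, b² = 44.
a = 12. Vertices at (h, k ± a).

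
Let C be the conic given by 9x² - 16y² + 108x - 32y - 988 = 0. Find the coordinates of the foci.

Group: 9(x² + 12x) -16(y² + 2y) = 988
Complete the square: 9(x + 6)² -16(y + 1)² = 988 + 324 - 16 = 1296
Dividing both sides by 1296: (x + 6)²/144 - (y + 1)²/81 = 1
Hyperbola, center (-6, -1), transverse axis horizontal; a² = 144, b² = 81.
c² = a² + b² = 144 + 81 = 225, so c = 15.
Foci lie on the horizontal axis through the center: (h ± c, k).

(-21, -1) and (9, -1)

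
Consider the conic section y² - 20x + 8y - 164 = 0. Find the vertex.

Only y is squared. Complete the square in y: (y + 4)² = 20(x + 9).
Vertex (-9, -4); 4p = 20 so p = 5. Opens right.

(-9, -4)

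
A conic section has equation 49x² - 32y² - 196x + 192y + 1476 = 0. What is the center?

Collect terms: 49(x² - 4x) -32(y² - 6y) = -1476
Complete the square: 49(x - 2)² -32(y - 3)² = -1476 + 196 - 288 = -1568
Dividing both sides by -1568: (y - 3)²/49 - (x - 2)²/32 = 1
Hyperbola with center (2, 3).

(2, 3)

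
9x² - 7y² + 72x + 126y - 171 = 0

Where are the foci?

Group the x- and y-terms: 9(x² + 8x) -7(y² - 18y) = 171
9(x + 4)² -7(y - 9)² = 171 + 144 - 567 = -252
Divide by -252: (y - 9)²/36 - (x + 4)²/28 = 1
Hyperbola, center (-4, 9), transverse axis vertical; a² = 36, b² = 28.
c² = a² + b² = 36 + 28 = 64, so c = 8.
Foci lie on the vertical axis through the center: (h, k ± c).

(-4, 1) and (-4, 17)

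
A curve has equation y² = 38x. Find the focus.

(19/2, 0)

Vertex (0, 0); 4p = 38 so p = 19/2. Opens right.
Focus is p units from the vertex along the axis: (h + p, k).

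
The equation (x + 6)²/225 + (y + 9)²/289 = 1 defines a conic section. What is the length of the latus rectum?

Center (-6, -9). The larger denominator 289 sits under the y-term, so the major axis is vertical; a² = 289, b² = 225.
Latus rectum length = 2b²/a = 2·225/17 = 450/17.

450/17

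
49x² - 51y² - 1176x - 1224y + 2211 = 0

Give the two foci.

49(x² - 24x) -51(y² + 24y) = -2211
Complete the square: 49(x - 12)² -51(y + 12)² = -2211 + 7056 - 7344 = -2499
Divide through by -2499 to get (y + 12)²/49 - (x - 12)²/51 = 1.
Hyperbola, center (12, -12), transverse axis vertical; a² = 49, b² = 51.
c² = a² + b² = 49 + 51 = 100, so c = 10.
Foci lie on the vertical axis through the center: (h, k ± c).

(12, -22) and (12, -2)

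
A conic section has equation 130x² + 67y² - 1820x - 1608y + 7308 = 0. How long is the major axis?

Collect terms: 130(x² - 14x) + 67(y² - 24y) = -7308
130(x - 7)² + 67(y - 12)² = -7308 + 6370 + 9648 = 8710
Divide through by 8710 to get (x - 7)²/67 + (y - 12)²/130 = 1.
Ellipse, center (7, 12), major axis vertical; a² = 130, b² = 67.
a² = 130 so a = √130; the major axis has length 2a = 2√130.

2√130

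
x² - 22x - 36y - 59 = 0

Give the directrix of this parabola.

Only x is squared. Complete the square in x: (x - 11)² = 36(y + 5).
Vertex (11, -5); 4p = 36 so p = 9. Opens up.
Directrix is the horizontal line y = k − p = -5 − (9) = -14.

y = -14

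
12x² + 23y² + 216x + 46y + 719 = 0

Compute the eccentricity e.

Rearranging, 12(x² + 18x) + 23(y² + 2y) = -719.
Complete the square in x and y: 12(x + 9)² + 23(y + 1)² = -719 + 972 + 23 = 276
Divide by 276: (x + 9)²/23 + (y + 1)²/12 = 1
Ellipse, center (-9, -1), major axis horizontal; a² = 23, b² = 12.
c² = a² - b² = 11, so c = √11.
e = c/a = √11/√23 = √253/23.

e = √253/23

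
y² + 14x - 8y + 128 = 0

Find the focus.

(-23/2, 4)

Only y is squared. Complete the square in y: (y - 4)² = -14(x + 8).
Vertex (-8, 4); 4p = -14 so p = -7/2. Opens left.
Focus is p units from the vertex along the axis: (h + p, k).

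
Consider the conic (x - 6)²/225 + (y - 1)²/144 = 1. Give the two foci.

Center (6, 1). The larger denominator 225 sits under the x-term, so the major axis is horizontal; a² = 225, b² = 144.
c² = a² - b² = 225 - 144 = 81, so c = 9.
Foci lie on the horizontal axis through the center: (h ± c, k).

(-3, 1) and (15, 1)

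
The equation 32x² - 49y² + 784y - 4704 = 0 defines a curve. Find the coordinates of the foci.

(-9, 8) and (9, 8)

Collect terms: 32x² -49(y² - 16y) = 4704
Complete the square: 32x² -49(y - 8)² = 4704 + 0 - 3136 = 1568
Dividing both sides by 1568: x²/49 - (y - 8)²/32 = 1
Hyperbola, center (0, 8), transverse axis horizontal; a² = 49, b² = 32.
c² = a² + b² = 49 + 32 = 81, so c = 9.
Foci lie on the horizontal axis through the center: (h ± c, k).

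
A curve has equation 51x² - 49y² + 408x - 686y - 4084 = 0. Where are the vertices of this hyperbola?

Collect terms: 51(x² + 8x) -49(y² + 14y) = 4084
Completing the square gives 51(x + 4)² -49(y + 7)² = 4084 + 816 - 2401 = 2499.
Divide through by 2499 to get (x + 4)²/49 - (y + 7)²/51 = 1.
Hyperbola, center (-4, -7), transverse axis horizontal; a² = 49, b² = 51.
a = 7. Vertices at (h ± a, k).

(-11, -7) and (3, -7)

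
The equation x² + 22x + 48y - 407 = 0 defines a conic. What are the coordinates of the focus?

Only x is squared. Complete the square in x: (x + 11)² = -48(y - 11).
Vertex (-11, 11); 4p = -48 so p = -12. Opens down.
Focus is p units from the vertex along the axis: (h, k + p).

(-11, -1)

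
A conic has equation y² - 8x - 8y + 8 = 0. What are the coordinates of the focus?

(1, 4)

Only y is squared. Complete the square in y: (y - 4)² = 8(x + 1).
Vertex (-1, 4); 4p = 8 so p = 2. Opens right.
Focus is p units from the vertex along the axis: (h + p, k).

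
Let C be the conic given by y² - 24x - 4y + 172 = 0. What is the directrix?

Only y is squared. Complete the square in y: (y - 2)² = 24(x - 7).
Vertex (7, 2); 4p = 24 so p = 6. Opens right.
Directrix is the vertical line x = h − p = 7 − (6) = 1.

x = 1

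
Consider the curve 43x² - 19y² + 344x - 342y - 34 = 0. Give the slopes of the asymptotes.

√817/19 and -√817/19

43(x² + 8x) -19(y² + 18y) = 34
Complete the square in x and y: 43(x + 4)² -19(y + 9)² = 34 + 688 - 1539 = -817
Divide through by -817 to get (y + 9)²/43 - (x + 4)²/19 = 1.
Hyperbola, center (-4, -9), transverse axis vertical; a² = 43, b² = 19.
For a vertical hyperbola the asymptotes have slope ±a/b.
Here that is ±√43/√19 = ±√817/19.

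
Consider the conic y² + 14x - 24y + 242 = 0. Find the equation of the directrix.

Only y is squared. Complete the square in y: (y - 12)² = -14(x + 7).
Vertex (-7, 12); 4p = -14 so p = -7/2. Opens left.
Directrix is the vertical line x = h − p = -7 − (-7/2) = -7/2.

x = -7/2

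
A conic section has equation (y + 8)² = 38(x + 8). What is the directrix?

Vertex (-8, -8); 4p = 38 so p = 19/2. Opens right.
Directrix is the vertical line x = h − p = -8 − (19/2) = -35/2.

x = -35/2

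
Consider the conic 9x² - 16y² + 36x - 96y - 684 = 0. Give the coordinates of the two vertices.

Group: 9(x² + 4x) -16(y² + 6y) = 684
Completing the square gives 9(x + 2)² -16(y + 3)² = 684 + 36 - 144 = 576.
Divide through by 576 to get (x + 2)²/64 - (y + 3)²/36 = 1.
Hyperbola, center (-2, -3), transverse axis horizontal; a² = 64, b² = 36.
a = 8. Vertices at (h ± a, k).

(-10, -3) and (6, -3)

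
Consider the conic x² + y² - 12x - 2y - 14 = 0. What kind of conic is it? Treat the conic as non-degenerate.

circle

No xy term. Coefficients of x² and y² are A = 1, C = 1.
A = C (same sign) ⇒ circle.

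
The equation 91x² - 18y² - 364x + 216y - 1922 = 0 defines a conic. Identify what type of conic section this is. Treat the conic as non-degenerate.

No xy term. Coefficients of x² and y² are A = 91, C = -18.
A and C have opposite signs ⇒ hyperbola.

hyperbola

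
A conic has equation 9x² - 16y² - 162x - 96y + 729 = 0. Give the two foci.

Group the x- and y-terms: 9(x² - 18x) -16(y² + 6y) = -729
Completing the square gives 9(x - 9)² -16(y + 3)² = -729 + 729 - 144 = -144.
Divide through by -144 to get (y + 3)²/9 - (x - 9)²/16 = 1.
Hyperbola, center (9, -3), transverse axis vertical; a² = 9, b² = 16.
c² = a² + b² = 9 + 16 = 25, so c = 5.
Foci lie on the vertical axis through the center: (h, k ± c).

(9, -8) and (9, 2)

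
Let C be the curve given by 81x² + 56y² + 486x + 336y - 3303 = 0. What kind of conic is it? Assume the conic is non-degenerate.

ellipse

No xy term. Coefficients of x² and y² are A = 81, C = 56.
A and C have the same sign but A ≠ C ⇒ ellipse.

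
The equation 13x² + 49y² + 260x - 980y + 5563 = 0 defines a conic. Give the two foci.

Group: 13(x² + 20x) + 49(y² - 20y) = -5563
Complete the square in x and y: 13(x + 10)² + 49(y - 10)² = -5563 + 1300 + 4900 = 637
Divide through by 637 to get (x + 10)²/49 + (y - 10)²/13 = 1.
Ellipse, center (-10, 10), major axis horizontal; a² = 49, b² = 13.
c² = a² - b² = 49 - 13 = 36, so c = 6.
Foci lie on the horizontal axis through the center: (h ± c, k).

(-16, 10) and (-4, 10)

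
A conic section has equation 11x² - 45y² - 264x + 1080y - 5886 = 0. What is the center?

(12, 12)

Collect terms: 11(x² - 24x) -45(y² - 24y) = 5886
Complete the square in x and y: 11(x - 12)² -45(y - 12)² = 5886 + 1584 - 6480 = 990
Divide by 990: (x - 12)²/90 - (y - 12)²/22 = 1
Hyperbola with center (12, 12).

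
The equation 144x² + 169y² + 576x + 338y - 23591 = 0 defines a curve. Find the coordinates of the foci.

(-7, -1) and (3, -1)

144(x² + 4x) + 169(y² + 2y) = 23591
Completing the square gives 144(x + 2)² + 169(y + 1)² = 23591 + 576 + 169 = 24336.
Divide through by 24336 to get (x + 2)²/169 + (y + 1)²/144 = 1.
Ellipse, center (-2, -1), major axis horizontal; a² = 169, b² = 144.
c² = a² - b² = 169 - 144 = 25, so c = 5.
Foci lie on the horizontal axis through the center: (h ± c, k).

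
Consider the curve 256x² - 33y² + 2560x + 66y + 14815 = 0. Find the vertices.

(-5, -15) and (-5, 17)

Group: 256(x² + 10x) -33(y² - 2y) = -14815
256(x + 5)² -33(y - 1)² = -14815 + 6400 - 33 = -8448
Divide through by -8448 to get (y - 1)²/256 - (x + 5)²/33 = 1.
Hyperbola, center (-5, 1), transverse axis vertical; a² = 256, b² = 33.
a = 16. Vertices at (h, k ± a).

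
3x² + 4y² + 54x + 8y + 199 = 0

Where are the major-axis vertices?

Collect terms: 3(x² + 18x) + 4(y² + 2y) = -199
Complete the square: 3(x + 9)² + 4(y + 1)² = -199 + 243 + 4 = 48
Dividing both sides by 48: (x + 9)²/16 + (y + 1)²/12 = 1
Ellipse, center (-9, -1), major axis horizontal; a² = 16, b² = 12.
a = 4. Vertices at (h ± a, k).

(-13, -1) and (-5, -1)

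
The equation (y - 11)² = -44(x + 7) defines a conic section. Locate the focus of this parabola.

Vertex (-7, 11); 4p = -44 so p = -11. Opens left.
Focus is p units from the vertex along the axis: (h + p, k).

(-18, 11)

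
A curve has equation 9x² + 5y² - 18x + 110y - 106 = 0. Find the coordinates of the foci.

Group the x- and y-terms: 9(x² - 2x) + 5(y² + 22y) = 106
9(x - 1)² + 5(y + 11)² = 106 + 9 + 605 = 720
Divide by 720: (x - 1)²/80 + (y + 11)²/144 = 1
Ellipse, center (1, -11), major axis vertical; a² = 144, b² = 80.
c² = a² - b² = 144 - 80 = 64, so c = 8.
Foci lie on the vertical axis through the center: (h, k ± c).

(1, -19) and (1, -3)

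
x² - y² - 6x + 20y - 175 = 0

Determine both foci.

Rearranging, (x² - 6x) -(y² - 20y) = 175.
Completing the square gives (x - 3)² -(y - 10)² = 175 + 9 - 100 = 84.
Divide through by 84 to get (x - 3)²/84 - (y - 10)²/84 = 1.
Hyperbola, center (3, 10), transverse axis horizontal; a² = 84, b² = 84.
c² = a² + b² = 84 + 84 = 168, so c = 2√42.
Foci lie on the horizontal axis through the center: (h ± c, k).

(3 - 2√42, 10) and (3 + 2√42, 10)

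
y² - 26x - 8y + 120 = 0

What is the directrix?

Only y is squared. Complete the square in y: (y - 4)² = 26(x - 4).
Vertex (4, 4); 4p = 26 so p = 13/2. Opens right.
Directrix is the vertical line x = h − p = 4 − (13/2) = -5/2.

x = -5/2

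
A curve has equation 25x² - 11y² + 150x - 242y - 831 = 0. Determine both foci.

(-3, -17) and (-3, -5)

Collect terms: 25(x² + 6x) -11(y² + 22y) = 831
Complete the square: 25(x + 3)² -11(y + 11)² = 831 + 225 - 1331 = -275
Divide through by -275 to get (y + 11)²/25 - (x + 3)²/11 = 1.
Hyperbola, center (-3, -11), transverse axis vertical; a² = 25, b² = 11.
c² = a² + b² = 25 + 11 = 36, so c = 6.
Foci lie on the vertical axis through the center: (h, k ± c).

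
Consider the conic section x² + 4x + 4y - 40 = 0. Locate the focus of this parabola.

Only x is squared. Complete the square in x: (x + 2)² = -4(y - 11).
Vertex (-2, 11); 4p = -4 so p = -1. Opens down.
Focus is p units from the vertex along the axis: (h, k + p).

(-2, 10)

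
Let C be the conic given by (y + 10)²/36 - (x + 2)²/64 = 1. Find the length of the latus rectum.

Center (-2, -10). The positive term is the y-term, so the transverse axis is vertical; a² = 36, b² = 64.
Latus rectum length = 2b²/a = 2·64/6 = 64/3.

64/3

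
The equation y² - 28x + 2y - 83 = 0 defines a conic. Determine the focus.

(4, -1)

Only y is squared. Complete the square in y: (y + 1)² = 28(x + 3).
Vertex (-3, -1); 4p = 28 so p = 7. Opens right.
Focus is p units from the vertex along the axis: (h + p, k).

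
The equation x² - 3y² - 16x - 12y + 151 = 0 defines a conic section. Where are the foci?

(8, -2 - 2√33) and (8, -2 + 2√33)

Group: (x² - 16x) -3(y² + 4y) = -151
(x - 8)² -3(y + 2)² = -151 + 64 - 12 = -99
Dividing both sides by -99: (y + 2)²/33 - (x - 8)²/99 = 1
Hyperbola, center (8, -2), transverse axis vertical; a² = 33, b² = 99.
c² = a² + b² = 33 + 99 = 132, so c = 2√33.
Foci lie on the vertical axis through the center: (h, k ± c).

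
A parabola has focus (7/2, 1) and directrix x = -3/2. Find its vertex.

(1, 1)

The vertex is the midpoint between the focus and the directrix along the axis of symmetry.
Axis is horizontal (directrix is vertical). Vertex x-coordinate = (7/2 + (-3/2))/2 = 1; y-coordinate = 1.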